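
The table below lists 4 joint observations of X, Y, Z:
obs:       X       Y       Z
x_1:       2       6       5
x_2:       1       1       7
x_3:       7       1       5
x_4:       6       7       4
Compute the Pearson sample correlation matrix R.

Step 1 — column means:
  mean(X) = (2 + 1 + 7 + 6) / 4 = 16/4 = 4
  mean(Y) = (6 + 1 + 1 + 7) / 4 = 15/4 = 3.75
  mean(Z) = (5 + 7 + 5 + 4) / 4 = 21/4 = 5.25

Step 2 — sample variances and covariances s[i,j] = (1/(n-1)) · Σ_k (x_{k,i} - mean_i) · (x_{k,j} - mean_j), with n-1 = 3:
  s[X,X] = ((-2)·(-2) + (-3)·(-3) + (3)·(3) + (2)·(2)) / 3 = 26/3 = 8.6667
  s[X,Y] = ((-2)·(2.25) + (-3)·(-2.75) + (3)·(-2.75) + (2)·(3.25)) / 3 = 2/3 = 0.6667
  s[X,Z] = ((-2)·(-0.25) + (-3)·(1.75) + (3)·(-0.25) + (2)·(-1.25)) / 3 = -8/3 = -2.6667
  s[Y,Y] = ((2.25)·(2.25) + (-2.75)·(-2.75) + (-2.75)·(-2.75) + (3.25)·(3.25)) / 3 = 30.75/3 = 10.25
  s[Y,Z] = ((2.25)·(-0.25) + (-2.75)·(1.75) + (-2.75)·(-0.25) + (3.25)·(-1.25)) / 3 = -8.75/3 = -2.9167
  s[Z,Z] = ((-0.25)·(-0.25) + (1.75)·(1.75) + (-0.25)·(-0.25) + (-1.25)·(-1.25)) / 3 = 4.75/3 = 1.5833
  Sample standard deviations s_i = √(s[i,i]):
  s(X) = √(8.6667) = 2.9439
  s(Y) = √(10.25) = 3.2016
  s(Z) = √(1.5833) = 1.2583

Step 3 — r_{ij} = s_{ij} / (s_i · s_j):
  r[X,X] = 1 (diagonal).
  r[X,Y] = 0.6667 / (2.9439 · 3.2016) = 0.6667 / 9.4251 = 0.0707
  r[X,Z] = -2.6667 / (2.9439 · 1.2583) = -2.6667 / 3.7044 = -0.7199
  r[Y,Y] = 1 (diagonal).
  r[Y,Z] = -2.9167 / (3.2016 · 1.2583) = -2.9167 / 4.0285 = -0.724
  r[Z,Z] = 1 (diagonal).

R is symmetric with unit diagonal. Assembling:

R = [[1, 0.0707, -0.7199],
 [0.0707, 1, -0.724],
 [-0.7199, -0.724, 1]]


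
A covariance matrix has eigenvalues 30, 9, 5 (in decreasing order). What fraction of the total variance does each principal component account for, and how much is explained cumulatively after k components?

Step 1 — total variance = trace(Sigma) = Σ λ_i = 30 + 9 + 5 = 44.

Step 2 — fraction explained by component i = λ_i / Σ λ:
  PC1: 30/44 = 0.6818
  PC2: 9/44 = 0.2045
  PC3: 5/44 = 0.1136

Step 3 — cumulative fraction after k components = (λ_1 + ... + λ_k) / Σ λ:
  k = 1: 30/44 = 0.6818
  k = 2: (30 + 9)/44 = 39/44 = 0.8864
  k = 3: (30 + 9 + 5)/44 = 44/44 = 1

Summary (fraction, with percent):

explained: PC1 0.6818 (68.18%), PC2 0.2045 (20.45%), PC3 0.1136 (11.36%);  cumulative: 0.6818, 0.8864, 1


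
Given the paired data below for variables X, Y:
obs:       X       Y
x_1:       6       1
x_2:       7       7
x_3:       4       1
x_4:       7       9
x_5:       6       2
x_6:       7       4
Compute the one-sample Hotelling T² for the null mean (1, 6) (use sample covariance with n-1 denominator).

Step 1 — sample mean vector:
  mean(X) = (6 + 7 + 4 + 7 + 6 + 7) / 6 = 37/6 = 6.1667
  mean(Y) = (1 + 7 + 1 + 9 + 2 + 4) / 6 = 24/6 = 4
  x̄ = (6.1667, 4),  deviation x̄ - mu_0 = (6.1667, 4) - (1, 6) = (5.1667, -2).

Step 2 — sample covariance matrix, S[i,j] = (1/(n-1)) · Σ_k (x_{k,i} - mean_i) · (x_{k,j} - mean_j), divisor n-1 = 5:
  S[X,X] = ((-0.1667)·(-0.1667) + (0.8333)·(0.8333) + (-2.1667)·(-2.1667) + (0.8333)·(0.8333) + (-0.1667)·(-0.1667) + (0.8333)·(0.8333)) / 5 = 6.8333/5 = 1.3667
  S[X,Y] = ((-0.1667)·(-3) + (0.8333)·(3) + (-2.1667)·(-3) + (0.8333)·(5) + (-0.1667)·(-2) + (0.8333)·(0)) / 5 = 14/5 = 2.8
  S[Y,Y] = ((-3)·(-3) + (3)·(3) + (-3)·(-3) + (5)·(5) + (-2)·(-2) + (0)·(0)) / 5 = 56/5 = 11.2
  S = [[1.3667, 2.8],
 [2.8, 11.2]].

Step 3 — invert S. det(S) = 1.3667·11.2 - (2.8)² = 7.4667.
  S^{-1} = (1/det) · [[d, -b], [-b, a]] = [[1.5, -0.375],
 [-0.375, 0.183]].

Step 4 — quadratic form (x̄ - mu_0)^T · S^{-1} · (x̄ - mu_0):
  S^{-1} · (x̄ - mu_0) = (8.5, -2.3036),
  (x̄ - mu_0)^T · [...] = (5.1667)·(8.5) + (-2)·(-2.3036) = 48.5238.

Step 5 — scale by n: T² = 6 · 48.5238 = 291.1429.

T² ≈ 291.1429


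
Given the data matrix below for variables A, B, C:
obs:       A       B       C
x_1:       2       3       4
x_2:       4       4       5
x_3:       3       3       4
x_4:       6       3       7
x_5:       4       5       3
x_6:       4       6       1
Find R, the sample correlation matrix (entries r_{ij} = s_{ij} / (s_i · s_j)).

Step 1 — column means:
  mean(A) = (2 + 4 + 3 + 6 + 4 + 4) / 6 = 23/6 = 3.8333
  mean(B) = (3 + 4 + 3 + 3 + 5 + 6) / 6 = 24/6 = 4
  mean(C) = (4 + 5 + 4 + 7 + 3 + 1) / 6 = 24/6 = 4

Step 2 — sample variances and covariances s[i,j] = (1/(n-1)) · Σ_k (x_{k,i} - mean_i) · (x_{k,j} - mean_j), with n-1 = 5:
  s[A,A] = ((-1.8333)·(-1.8333) + (0.1667)·(0.1667) + (-0.8333)·(-0.8333) + (2.1667)·(2.1667) + (0.1667)·(0.1667) + (0.1667)·(0.1667)) / 5 = 8.8333/5 = 1.7667
  s[A,B] = ((-1.8333)·(-1) + (0.1667)·(0) + (-0.8333)·(-1) + (2.1667)·(-1) + (0.1667)·(1) + (0.1667)·(2)) / 5 = 1/5 = 0.2
  s[A,C] = ((-1.8333)·(0) + (0.1667)·(1) + (-0.8333)·(0) + (2.1667)·(3) + (0.1667)·(-1) + (0.1667)·(-3)) / 5 = 6/5 = 1.2
  s[B,B] = ((-1)·(-1) + (0)·(0) + (-1)·(-1) + (-1)·(-1) + (1)·(1) + (2)·(2)) / 5 = 8/5 = 1.6
  s[B,C] = ((-1)·(0) + (0)·(1) + (-1)·(0) + (-1)·(3) + (1)·(-1) + (2)·(-3)) / 5 = -10/5 = -2
  s[C,C] = ((0)·(0) + (1)·(1) + (0)·(0) + (3)·(3) + (-1)·(-1) + (-3)·(-3)) / 5 = 20/5 = 4
  Sample standard deviations s_i = √(s[i,i]):
  s(A) = √(1.7667) = 1.3292
  s(B) = √(1.6) = 1.2649
  s(C) = √(4) = 2

Step 3 — r_{ij} = s_{ij} / (s_i · s_j):
  r[A,A] = 1 (diagonal).
  r[A,B] = 0.2 / (1.3292 · 1.2649) = 0.2 / 1.6813 = 0.119
  r[A,C] = 1.2 / (1.3292 · 2) = 1.2 / 2.6583 = 0.4514
  r[B,B] = 1 (diagonal).
  r[B,C] = -2 / (1.2649 · 2) = -2 / 2.5298 = -0.7906
  r[C,C] = 1 (diagonal).

R is symmetric with unit diagonal. Assembling:

R = [[1, 0.119, 0.4514],
 [0.119, 1, -0.7906],
 [0.4514, -0.7906, 1]]


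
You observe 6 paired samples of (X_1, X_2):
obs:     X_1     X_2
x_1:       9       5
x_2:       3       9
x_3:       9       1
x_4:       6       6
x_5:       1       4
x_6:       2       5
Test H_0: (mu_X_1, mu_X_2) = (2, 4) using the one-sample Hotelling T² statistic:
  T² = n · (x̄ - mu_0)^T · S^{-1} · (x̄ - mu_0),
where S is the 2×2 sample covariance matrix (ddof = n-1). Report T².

Step 1 — sample mean vector:
  mean(X_1) = (9 + 3 + 9 + 6 + 1 + 2) / 6 = 30/6 = 5
  mean(X_2) = (5 + 9 + 1 + 6 + 4 + 5) / 6 = 30/6 = 5
  x̄ = (5, 5),  deviation x̄ - mu_0 = (5, 5) - (2, 4) = (3, 1).

Step 2 — sample covariance matrix, S[i,j] = (1/(n-1)) · Σ_k (x_{k,i} - mean_i) · (x_{k,j} - mean_j), divisor n-1 = 5:
  S[X_1,X_1] = ((4)·(4) + (-2)·(-2) + (4)·(4) + (1)·(1) + (-4)·(-4) + (-3)·(-3)) / 5 = 62/5 = 12.4
  S[X_1,X_2] = ((4)·(0) + (-2)·(4) + (4)·(-4) + (1)·(1) + (-4)·(-1) + (-3)·(0)) / 5 = -19/5 = -3.8
  S[X_2,X_2] = ((0)·(0) + (4)·(4) + (-4)·(-4) + (1)·(1) + (-1)·(-1) + (0)·(0)) / 5 = 34/5 = 6.8
  S = [[12.4, -3.8],
 [-3.8, 6.8]].

Step 3 — invert S. det(S) = 12.4·6.8 - (-3.8)² = 69.88.
  S^{-1} = (1/det) · [[d, -b], [-b, a]] = [[0.0973, 0.0544],
 [0.0544, 0.1774]].

Step 4 — quadratic form (x̄ - mu_0)^T · S^{-1} · (x̄ - mu_0):
  S^{-1} · (x̄ - mu_0) = (0.3463, 0.3406),
  (x̄ - mu_0)^T · [...] = (3)·(0.3463) + (1)·(0.3406) = 1.3795.

Step 5 — scale by n: T² = 6 · 1.3795 = 8.277.

T² ≈ 8.277


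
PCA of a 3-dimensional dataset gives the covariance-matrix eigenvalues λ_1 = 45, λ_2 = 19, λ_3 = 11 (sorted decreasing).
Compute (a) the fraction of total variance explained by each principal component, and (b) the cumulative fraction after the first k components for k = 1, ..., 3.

Step 1 — total variance = trace(Sigma) = Σ λ_i = 45 + 19 + 11 = 75.

Step 2 — fraction explained by component i = λ_i / Σ λ:
  PC1: 45/75 = 0.6
  PC2: 19/75 = 0.2533
  PC3: 11/75 = 0.1467

Step 3 — cumulative fraction after k components = (λ_1 + ... + λ_k) / Σ λ:
  k = 1: 45/75 = 0.6
  k = 2: (45 + 19)/75 = 64/75 = 0.8533
  k = 3: (45 + 19 + 11)/75 = 75/75 = 1

Summary (fraction, with percent):

explained: PC1 0.6 (60%), PC2 0.2533 (25.33%), PC3 0.1467 (14.67%);  cumulative: 0.6, 0.8533, 1


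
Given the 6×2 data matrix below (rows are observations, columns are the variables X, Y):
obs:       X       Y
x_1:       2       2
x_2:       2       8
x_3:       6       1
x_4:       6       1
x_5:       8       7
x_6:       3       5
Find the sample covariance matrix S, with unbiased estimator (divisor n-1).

Step 1 — column means:
  mean(X) = (2 + 2 + 6 + 6 + 8 + 3) / 6 = 27/6 = 4.5
  mean(Y) = (2 + 8 + 1 + 1 + 7 + 5) / 6 = 24/6 = 4

Step 2 — sample covariance S[i,j] = (1/(n-1)) · Σ_k (x_{k,i} - mean_i) · (x_{k,j} - mean_j), with n-1 = 5.
  S[X,X] = ((-2.5)·(-2.5) + (-2.5)·(-2.5) + (1.5)·(1.5) + (1.5)·(1.5) + (3.5)·(3.5) + (-1.5)·(-1.5)) / 5 = 31.5/5 = 6.3
  S[X,Y] = ((-2.5)·(-2) + (-2.5)·(4) + (1.5)·(-3) + (1.5)·(-3) + (3.5)·(3) + (-1.5)·(1)) / 5 = -5/5 = -1
  S[Y,Y] = ((-2)·(-2) + (4)·(4) + (-3)·(-3) + (-3)·(-3) + (3)·(3) + (1)·(1)) / 5 = 48/5 = 9.6

S is symmetric (S[j,i] = S[i,j]). Assembling:

S = [[6.3, -1],
 [-1, 9.6]]


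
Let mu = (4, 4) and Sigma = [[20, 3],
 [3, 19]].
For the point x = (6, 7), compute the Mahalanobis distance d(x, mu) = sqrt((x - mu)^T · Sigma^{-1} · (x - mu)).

Step 1 — centre the observation: (x - mu) = (2, 3).

Step 2 — invert Sigma. det(Sigma) = 20·19 - (3)² = 371.
  Sigma^{-1} = (1/det) · [[d, -b], [-b, a]] = [[0.0512, -0.0081],
 [-0.0081, 0.0539]].

Step 3 — form the quadratic (x - mu)^T · Sigma^{-1} · (x - mu):
  Sigma^{-1} · (x - mu) = (0.0782, 0.1456).
  (x - mu)^T · [Sigma^{-1} · (x - mu)] = (2)·(0.0782) + (3)·(0.1456) = 0.593.

Step 4 — take square root: d = √(0.593) ≈ 0.7701.

d(x, mu) = √(0.593) ≈ 0.7701


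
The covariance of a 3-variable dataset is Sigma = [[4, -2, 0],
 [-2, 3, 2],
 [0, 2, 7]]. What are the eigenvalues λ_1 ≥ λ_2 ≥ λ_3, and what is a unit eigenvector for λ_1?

Step 1 — characteristic polynomial p(λ) = det(λI - Sigma) = λ³ - tr·λ² + c_1·λ - det, where tr = trace, c_1 = sum of the principal 2×2 minors, det = det(Sigma):
  tr = 4 + 3 + 7 = 14,
  c_1 = (4·3 - (-2)²) + (4·7 - (0)²) + (3·7 - (2)²) = 8 + 28 + 17 = 53,
  det = 4·(3·7 - (2)²) - (-2)·((-2)·7 - (2)·(0)) + (0)·((-2)·(2) - 3·(0)) = 4·(17) - (-2)·(-14) + (0)·(-4) = 40.
  So p(λ) = λ³ - 14λ² + 53λ - 40.
Step 2 — look for an integer root (rational root theorem: any rational root is an integer divisor of 40). Testing λ = 1:
  p(1) = 1 - 14 + 53 - 40 = 0  ✓
  Dividing out (λ - 1): p(λ) = (λ - 1)(λ² - 13λ + 40).
Step 3 — remaining eigenvalues from the quadratic λ² - 13λ + 40 = 0:
  Δ = 13² - 4·40 = 169 - 160 = 9,  λ = (13 ± √9)/2 = (13 ± 3)/2 = 8 or 5.
  Sorted: λ_1 = 8,  λ_2 = 5,  λ_3 = 1  (check: sum = 14 = tr ✓).

Step 4 — unit eigenvector for λ_1 = 8: v spans the null space of (Sigma - λ_1 I), whose rows are
  r_1 = (-4, -2, 0),  r_2 = (-2, -5, 2),  r_3 = (0, 2, -1).
  v is orthogonal to every row, so take v ∝ r_1 × r_2 = ((-2)·(2) - (0)·(-5), (0)·(-2) - (-4)·(2), (-4)·(-5) - (-2)·(-2)) = (-4, 8, 16).
  Rescale (divide by 4; multiply by -1 so the first nonzero entry is positive): u = (1, -2, -4).
  ||u|| = √((1)² + (-2)² + (-4)²) = √(21) ≈ 4.5826,  v_1 = u/||u|| ≈ (0.2182, -0.4364, -0.8729) (||v_1|| = 1).

λ_1 = 8,  λ_2 = 5,  λ_3 = 1;  v_1 ≈ (0.2182, -0.4364, -0.8729)


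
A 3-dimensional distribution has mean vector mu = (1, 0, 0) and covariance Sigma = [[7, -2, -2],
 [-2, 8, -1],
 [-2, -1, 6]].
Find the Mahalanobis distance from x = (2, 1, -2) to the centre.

Step 1 — centre the observation: (x - mu) = (1, 1, -2).

Step 2 — invert Sigma (cofactor / det for 3×3, or solve directly):
  Sigma^{-1} = [[0.1774, 0.0528, 0.0679],
 [0.0528, 0.1434, 0.0415],
 [0.0679, 0.0415, 0.1962]].

Step 3 — form the quadratic (x - mu)^T · Sigma^{-1} · (x - mu):
  Sigma^{-1} · (x - mu) = (0.0943, 0.1132, -0.283).
  (x - mu)^T · [Sigma^{-1} · (x - mu)] = (1)·(0.0943) + (1)·(0.1132) + (-2)·(-0.283) = 0.7736.

Step 4 — take square root: d = √(0.7736) ≈ 0.8795.

d(x, mu) = √(0.7736) ≈ 0.8795


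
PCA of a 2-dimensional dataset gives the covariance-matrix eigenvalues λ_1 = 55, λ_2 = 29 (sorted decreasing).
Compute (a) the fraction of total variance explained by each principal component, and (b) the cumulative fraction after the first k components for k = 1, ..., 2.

Step 1 — total variance = trace(Sigma) = Σ λ_i = 55 + 29 = 84.

Step 2 — fraction explained by component i = λ_i / Σ λ:
  PC1: 55/84 = 0.6548
  PC2: 29/84 = 0.3452

Step 3 — cumulative fraction after k components = (λ_1 + ... + λ_k) / Σ λ:
  k = 1: 55/84 = 0.6548
  k = 2: (55 + 29)/84 = 84/84 = 1

Summary (fraction, with percent):

explained: PC1 0.6548 (65.48%), PC2 0.3452 (34.52%);  cumulative: 0.6548, 1


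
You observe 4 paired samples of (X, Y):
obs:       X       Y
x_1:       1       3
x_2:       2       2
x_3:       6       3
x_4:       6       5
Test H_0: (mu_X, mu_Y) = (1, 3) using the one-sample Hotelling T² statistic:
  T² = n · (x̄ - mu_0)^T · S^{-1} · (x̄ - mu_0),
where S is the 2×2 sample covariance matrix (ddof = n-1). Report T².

Step 1 — sample mean vector:
  mean(X) = (1 + 2 + 6 + 6) / 4 = 15/4 = 3.75
  mean(Y) = (3 + 2 + 3 + 5) / 4 = 13/4 = 3.25
  x̄ = (3.75, 3.25),  deviation x̄ - mu_0 = (3.75, 3.25) - (1, 3) = (2.75, 0.25).

Step 2 — sample covariance matrix, S[i,j] = (1/(n-1)) · Σ_k (x_{k,i} - mean_i) · (x_{k,j} - mean_j), divisor n-1 = 3:
  S[X,X] = ((-2.75)·(-2.75) + (-1.75)·(-1.75) + (2.25)·(2.25) + (2.25)·(2.25)) / 3 = 20.75/3 = 6.9167
  S[X,Y] = ((-2.75)·(-0.25) + (-1.75)·(-1.25) + (2.25)·(-0.25) + (2.25)·(1.75)) / 3 = 6.25/3 = 2.0833
  S[Y,Y] = ((-0.25)·(-0.25) + (-1.25)·(-1.25) + (-0.25)·(-0.25) + (1.75)·(1.75)) / 3 = 4.75/3 = 1.5833
  S = [[6.9167, 2.0833],
 [2.0833, 1.5833]].

Step 3 — invert S. det(S) = 6.9167·1.5833 - (2.0833)² = 6.6111.
  S^{-1} = (1/det) · [[d, -b], [-b, a]] = [[0.2395, -0.3151],
 [-0.3151, 1.0462]].

Step 4 — quadratic form (x̄ - mu_0)^T · S^{-1} · (x̄ - mu_0):
  S^{-1} · (x̄ - mu_0) = (0.5798, -0.605),
  (x̄ - mu_0)^T · [...] = (2.75)·(0.5798) + (0.25)·(-0.605) = 1.4433.

Step 5 — scale by n: T² = 4 · 1.4433 = 5.7731.

T² ≈ 5.7731


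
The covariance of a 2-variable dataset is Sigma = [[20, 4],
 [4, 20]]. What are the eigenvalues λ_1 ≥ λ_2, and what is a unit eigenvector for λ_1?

Step 1 — characteristic polynomial of 2×2 Sigma:
  det(Sigma - λI) = λ² - trace · λ + det = 0.
  trace = 20 + 20 = 40, det = 20·20 - (4)² = 384.
Step 2 — discriminant:
  Δ = trace² - 4·det = 1600 - 1536 = 64.
Step 3 — eigenvalues:
  λ = (trace ± √Δ)/2 = (40 ± 8)/2,
  λ_1 = 24,  λ_2 = 16.

Step 4 — unit eigenvector for λ_1: solve (Sigma - λ_1 I)v = 0. First row:
  (20 - 24)·v_x + (4)·v_y = 0, i.e. (-4)·v_x + (4)·v_y = 0,
  so v ∝ (b, λ_1 - a) = (4, 4) = u.
  ||u|| = √((4)² + (4)²) = √(32) ≈ 5.6569,
  v_1 = u/||u|| ≈ (0.7071, 0.7071) (||v_1|| = 1).

λ_1 = 24,  λ_2 = 16;  v_1 ≈ (0.7071, 0.7071)


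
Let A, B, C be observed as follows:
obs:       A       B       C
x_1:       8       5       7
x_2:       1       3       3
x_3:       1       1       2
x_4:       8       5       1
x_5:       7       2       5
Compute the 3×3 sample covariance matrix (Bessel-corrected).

Step 1 — column means:
  mean(A) = (8 + 1 + 1 + 8 + 7) / 5 = 25/5 = 5
  mean(B) = (5 + 3 + 1 + 5 + 2) / 5 = 16/5 = 3.2
  mean(C) = (7 + 3 + 2 + 1 + 5) / 5 = 18/5 = 3.6

Step 2 — sample covariance S[i,j] = (1/(n-1)) · Σ_k (x_{k,i} - mean_i) · (x_{k,j} - mean_j), with n-1 = 4.
  S[A,A] = ((3)·(3) + (-4)·(-4) + (-4)·(-4) + (3)·(3) + (2)·(2)) / 4 = 54/4 = 13.5
  S[A,B] = ((3)·(1.8) + (-4)·(-0.2) + (-4)·(-2.2) + (3)·(1.8) + (2)·(-1.2)) / 4 = 18/4 = 4.5
  S[A,C] = ((3)·(3.4) + (-4)·(-0.6) + (-4)·(-1.6) + (3)·(-2.6) + (2)·(1.4)) / 4 = 14/4 = 3.5
  S[B,B] = ((1.8)·(1.8) + (-0.2)·(-0.2) + (-2.2)·(-2.2) + (1.8)·(1.8) + (-1.2)·(-1.2)) / 4 = 12.8/4 = 3.2
  S[B,C] = ((1.8)·(3.4) + (-0.2)·(-0.6) + (-2.2)·(-1.6) + (1.8)·(-2.6) + (-1.2)·(1.4)) / 4 = 3.4/4 = 0.85
  S[C,C] = ((3.4)·(3.4) + (-0.6)·(-0.6) + (-1.6)·(-1.6) + (-2.6)·(-2.6) + (1.4)·(1.4)) / 4 = 23.2/4 = 5.8

S is symmetric (S[j,i] = S[i,j]). Assembling:

S = [[13.5, 4.5, 3.5],
 [4.5, 3.2, 0.85],
 [3.5, 0.85, 5.8]]


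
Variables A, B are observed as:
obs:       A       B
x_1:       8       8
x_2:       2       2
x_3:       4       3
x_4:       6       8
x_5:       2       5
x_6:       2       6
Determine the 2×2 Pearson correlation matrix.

Step 1 — column means:
  mean(A) = (8 + 2 + 4 + 6 + 2 + 2) / 6 = 24/6 = 4
  mean(B) = (8 + 2 + 3 + 8 + 5 + 6) / 6 = 32/6 = 5.3333

Step 2 — sample variances and covariances s[i,j] = (1/(n-1)) · Σ_k (x_{k,i} - mean_i) · (x_{k,j} - mean_j), with n-1 = 5:
  s[A,A] = ((4)·(4) + (-2)·(-2) + (0)·(0) + (2)·(2) + (-2)·(-2) + (-2)·(-2)) / 5 = 32/5 = 6.4
  s[A,B] = ((4)·(2.6667) + (-2)·(-3.3333) + (0)·(-2.3333) + (2)·(2.6667) + (-2)·(-0.3333) + (-2)·(0.6667)) / 5 = 22/5 = 4.4
  s[B,B] = ((2.6667)·(2.6667) + (-3.3333)·(-3.3333) + (-2.3333)·(-2.3333) + (2.6667)·(2.6667) + (-0.3333)·(-0.3333) + (0.6667)·(0.6667)) / 5 = 31.3333/5 = 6.2667
  Sample standard deviations s_i = √(s[i,i]):
  s(A) = √(6.4) = 2.5298
  s(B) = √(6.2667) = 2.5033

Step 3 — r_{ij} = s_{ij} / (s_i · s_j):
  r[A,A] = 1 (diagonal).
  r[A,B] = 4.4 / (2.5298 · 2.5033) = 4.4 / 6.333 = 0.6948
  r[B,B] = 1 (diagonal).

R is symmetric with unit diagonal. Assembling:

R = [[1, 0.6948],
 [0.6948, 1]]


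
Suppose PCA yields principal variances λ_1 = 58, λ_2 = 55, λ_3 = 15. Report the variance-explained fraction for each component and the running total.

Step 1 — total variance = trace(Sigma) = Σ λ_i = 58 + 55 + 15 = 128.

Step 2 — fraction explained by component i = λ_i / Σ λ:
  PC1: 58/128 = 0.4531
  PC2: 55/128 = 0.4297
  PC3: 15/128 = 0.1172

Step 3 — cumulative fraction after k components = (λ_1 + ... + λ_k) / Σ λ:
  k = 1: 58/128 = 0.4531
  k = 2: (58 + 55)/128 = 113/128 = 0.8828
  k = 3: (58 + 55 + 15)/128 = 128/128 = 1

Summary (fraction, with percent):

explained: PC1 0.4531 (45.31%), PC2 0.4297 (42.97%), PC3 0.1172 (11.72%);  cumulative: 0.4531, 0.8828, 1


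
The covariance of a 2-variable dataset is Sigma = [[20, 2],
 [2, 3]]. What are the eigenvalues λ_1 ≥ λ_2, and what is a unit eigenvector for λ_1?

Step 1 — characteristic polynomial of 2×2 Sigma:
  det(Sigma - λI) = λ² - trace · λ + det = 0.
  trace = 20 + 3 = 23, det = 20·3 - (2)² = 56.
Step 2 — discriminant:
  Δ = trace² - 4·det = 529 - 224 = 305.
Step 3 — eigenvalues:
  λ = (trace ± √Δ)/2 = (23 ± 17.4642)/2,
  λ_1 = 20.2321,  λ_2 = 2.7679.

Step 4 — unit eigenvector for λ_1: solve (Sigma - λ_1 I)v = 0. First row:
  (20 - 20.2321)·v_x + (2)·v_y = 0, i.e. (-0.2321)·v_x + (2)·v_y = 0,
  so v ∝ (b, λ_1 - a) = (2, 0.2321) = u.
  ||u|| = √((2)² + (0.2321)²) = √(4.0539) ≈ 2.0134,
  v_1 = u/||u|| ≈ (0.9933, 0.1153) (||v_1|| = 1).

λ_1 = 20.2321,  λ_2 = 2.7679;  v_1 ≈ (0.9933, 0.1153)


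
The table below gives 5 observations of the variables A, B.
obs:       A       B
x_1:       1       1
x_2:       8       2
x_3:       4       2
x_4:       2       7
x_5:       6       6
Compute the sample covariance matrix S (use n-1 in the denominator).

Step 1 — column means:
  mean(A) = (1 + 8 + 4 + 2 + 6) / 5 = 21/5 = 4.2
  mean(B) = (1 + 2 + 2 + 7 + 6) / 5 = 18/5 = 3.6

Step 2 — sample covariance S[i,j] = (1/(n-1)) · Σ_k (x_{k,i} - mean_i) · (x_{k,j} - mean_j), with n-1 = 4.
  S[A,A] = ((-3.2)·(-3.2) + (3.8)·(3.8) + (-0.2)·(-0.2) + (-2.2)·(-2.2) + (1.8)·(1.8)) / 4 = 32.8/4 = 8.2
  S[A,B] = ((-3.2)·(-2.6) + (3.8)·(-1.6) + (-0.2)·(-1.6) + (-2.2)·(3.4) + (1.8)·(2.4)) / 4 = -0.6/4 = -0.15
  S[B,B] = ((-2.6)·(-2.6) + (-1.6)·(-1.6) + (-1.6)·(-1.6) + (3.4)·(3.4) + (2.4)·(2.4)) / 4 = 29.2/4 = 7.3

S is symmetric (S[j,i] = S[i,j]). Assembling:

S = [[8.2, -0.15],
 [-0.15, 7.3]]


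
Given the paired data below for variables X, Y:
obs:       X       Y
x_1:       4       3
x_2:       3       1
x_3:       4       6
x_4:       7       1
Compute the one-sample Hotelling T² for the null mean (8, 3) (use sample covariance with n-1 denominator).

Step 1 — sample mean vector:
  mean(X) = (4 + 3 + 4 + 7) / 4 = 18/4 = 4.5
  mean(Y) = (3 + 1 + 6 + 1) / 4 = 11/4 = 2.75
  x̄ = (4.5, 2.75),  deviation x̄ - mu_0 = (4.5, 2.75) - (8, 3) = (-3.5, -0.25).

Step 2 — sample covariance matrix, S[i,j] = (1/(n-1)) · Σ_k (x_{k,i} - mean_i) · (x_{k,j} - mean_j), divisor n-1 = 3:
  S[X,X] = ((-0.5)·(-0.5) + (-1.5)·(-1.5) + (-0.5)·(-0.5) + (2.5)·(2.5)) / 3 = 9/3 = 3
  S[X,Y] = ((-0.5)·(0.25) + (-1.5)·(-1.75) + (-0.5)·(3.25) + (2.5)·(-1.75)) / 3 = -3.5/3 = -1.1667
  S[Y,Y] = ((0.25)·(0.25) + (-1.75)·(-1.75) + (3.25)·(3.25) + (-1.75)·(-1.75)) / 3 = 16.75/3 = 5.5833
  S = [[3, -1.1667],
 [-1.1667, 5.5833]].

Step 3 — invert S. det(S) = 3·5.5833 - (-1.1667)² = 15.3889.
  S^{-1} = (1/det) · [[d, -b], [-b, a]] = [[0.3628, 0.0758],
 [0.0758, 0.1949]].

Step 4 — quadratic form (x̄ - mu_0)^T · S^{-1} · (x̄ - mu_0):
  S^{-1} · (x̄ - mu_0) = (-1.2888, -0.3141),
  (x̄ - mu_0)^T · [...] = (-3.5)·(-1.2888) + (-0.25)·(-0.3141) = 4.5894.

Step 5 — scale by n: T² = 4 · 4.5894 = 18.3574.

T² ≈ 18.3574


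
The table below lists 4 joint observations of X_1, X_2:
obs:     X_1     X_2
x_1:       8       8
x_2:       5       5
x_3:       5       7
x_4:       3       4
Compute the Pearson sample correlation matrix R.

Step 1 — column means:
  mean(X_1) = (8 + 5 + 5 + 3) / 4 = 21/4 = 5.25
  mean(X_2) = (8 + 5 + 7 + 4) / 4 = 24/4 = 6

Step 2 — sample variances and covariances s[i,j] = (1/(n-1)) · Σ_k (x_{k,i} - mean_i) · (x_{k,j} - mean_j), with n-1 = 3:
  s[X_1,X_1] = ((2.75)·(2.75) + (-0.25)·(-0.25) + (-0.25)·(-0.25) + (-2.25)·(-2.25)) / 3 = 12.75/3 = 4.25
  s[X_1,X_2] = ((2.75)·(2) + (-0.25)·(-1) + (-0.25)·(1) + (-2.25)·(-2)) / 3 = 10/3 = 3.3333
  s[X_2,X_2] = ((2)·(2) + (-1)·(-1) + (1)·(1) + (-2)·(-2)) / 3 = 10/3 = 3.3333
  Sample standard deviations s_i = √(s[i,i]):
  s(X_1) = √(4.25) = 2.0616
  s(X_2) = √(3.3333) = 1.8257

Step 3 — r_{ij} = s_{ij} / (s_i · s_j):
  r[X_1,X_1] = 1 (diagonal).
  r[X_1,X_2] = 3.3333 / (2.0616 · 1.8257) = 3.3333 / 3.7639 = 0.8856
  r[X_2,X_2] = 1 (diagonal).

R is symmetric with unit diagonal. Assembling:

R = [[1, 0.8856],
 [0.8856, 1]]


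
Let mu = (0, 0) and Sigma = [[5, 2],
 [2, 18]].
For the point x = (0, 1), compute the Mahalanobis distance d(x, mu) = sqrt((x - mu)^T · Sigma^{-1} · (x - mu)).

Step 1 — centre the observation: (x - mu) = (0, 1).

Step 2 — invert Sigma. det(Sigma) = 5·18 - (2)² = 86.
  Sigma^{-1} = (1/det) · [[d, -b], [-b, a]] = [[0.2093, -0.0233],
 [-0.0233, 0.0581]].

Step 3 — form the quadratic (x - mu)^T · Sigma^{-1} · (x - mu):
  Sigma^{-1} · (x - mu) = (-0.0233, 0.0581).
  (x - mu)^T · [Sigma^{-1} · (x - mu)] = (0)·(-0.0233) + (1)·(0.0581) = 0.0581.

Step 4 — take square root: d = √(0.0581) ≈ 0.2411.

d(x, mu) = √(0.0581) ≈ 0.2411


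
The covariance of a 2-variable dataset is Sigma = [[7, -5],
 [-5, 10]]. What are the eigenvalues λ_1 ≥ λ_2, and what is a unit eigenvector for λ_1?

Step 1 — characteristic polynomial of 2×2 Sigma:
  det(Sigma - λI) = λ² - trace · λ + det = 0.
  trace = 7 + 10 = 17, det = 7·10 - (-5)² = 45.
Step 2 — discriminant:
  Δ = trace² - 4·det = 289 - 180 = 109.
Step 3 — eigenvalues:
  λ = (trace ± √Δ)/2 = (17 ± 10.4403)/2,
  λ_1 = 13.7202,  λ_2 = 3.2798.

Step 4 — unit eigenvector for λ_1: solve (Sigma - λ_1 I)v = 0. First row:
  (7 - 13.7202)·v_x + (-5)·v_y = 0, i.e. (-6.7202)·v_x + (-5)·v_y = 0,
  so v ∝ (b, λ_1 - a) = (-5, 6.7202); multiply by -1 so the first entry is positive: u = (5, -6.7202).
  ||u|| = √((5)² + (-6.7202)²) = √(70.1605) ≈ 8.3762,
  v_1 = u/||u|| ≈ (0.5969, -0.8023) (||v_1|| = 1).

λ_1 = 13.7202,  λ_2 = 3.2798;  v_1 ≈ (0.5969, -0.8023)


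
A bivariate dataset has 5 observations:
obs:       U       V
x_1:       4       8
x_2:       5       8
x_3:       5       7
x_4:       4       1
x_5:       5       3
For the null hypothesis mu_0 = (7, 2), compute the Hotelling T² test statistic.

Step 1 — sample mean vector:
  mean(U) = (4 + 5 + 5 + 4 + 5) / 5 = 23/5 = 4.6
  mean(V) = (8 + 8 + 7 + 1 + 3) / 5 = 27/5 = 5.4
  x̄ = (4.6, 5.4),  deviation x̄ - mu_0 = (4.6, 5.4) - (7, 2) = (-2.4, 3.4).

Step 2 — sample covariance matrix, S[i,j] = (1/(n-1)) · Σ_k (x_{k,i} - mean_i) · (x_{k,j} - mean_j), divisor n-1 = 4:
  S[U,U] = ((-0.6)·(-0.6) + (0.4)·(0.4) + (0.4)·(0.4) + (-0.6)·(-0.6) + (0.4)·(0.4)) / 4 = 1.2/4 = 0.3
  S[U,V] = ((-0.6)·(2.6) + (0.4)·(2.6) + (0.4)·(1.6) + (-0.6)·(-4.4) + (0.4)·(-2.4)) / 4 = 1.8/4 = 0.45
  S[V,V] = ((2.6)·(2.6) + (2.6)·(2.6) + (1.6)·(1.6) + (-4.4)·(-4.4) + (-2.4)·(-2.4)) / 4 = 41.2/4 = 10.3
  S = [[0.3, 0.45],
 [0.45, 10.3]].

Step 3 — invert S. det(S) = 0.3·10.3 - (0.45)² = 2.8875.
  S^{-1} = (1/det) · [[d, -b], [-b, a]] = [[3.5671, -0.1558],
 [-0.1558, 0.1039]].

Step 4 — quadratic form (x̄ - mu_0)^T · S^{-1} · (x̄ - mu_0):
  S^{-1} · (x̄ - mu_0) = (-9.0909, 0.7273),
  (x̄ - mu_0)^T · [...] = (-2.4)·(-9.0909) + (3.4)·(0.7273) = 24.2909.

Step 5 — scale by n: T² = 5 · 24.2909 = 121.4545.

T² ≈ 121.4545


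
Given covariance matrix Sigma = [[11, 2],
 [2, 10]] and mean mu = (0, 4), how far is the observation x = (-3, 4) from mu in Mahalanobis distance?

Step 1 — centre the observation: (x - mu) = (-3, 0).

Step 2 — invert Sigma. det(Sigma) = 11·10 - (2)² = 106.
  Sigma^{-1} = (1/det) · [[d, -b], [-b, a]] = [[0.0943, -0.0189],
 [-0.0189, 0.1038]].

Step 3 — form the quadratic (x - mu)^T · Sigma^{-1} · (x - mu):
  Sigma^{-1} · (x - mu) = (-0.283, 0.0566).
  (x - mu)^T · [Sigma^{-1} · (x - mu)] = (-3)·(-0.283) + (0)·(0.0566) = 0.8491.

Step 4 — take square root: d = √(0.8491) ≈ 0.9214.

d(x, mu) = √(0.8491) ≈ 0.9214


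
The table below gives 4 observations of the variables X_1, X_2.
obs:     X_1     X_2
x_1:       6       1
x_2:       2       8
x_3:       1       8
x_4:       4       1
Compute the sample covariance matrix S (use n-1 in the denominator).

Step 1 — column means:
  mean(X_1) = (6 + 2 + 1 + 4) / 4 = 13/4 = 3.25
  mean(X_2) = (1 + 8 + 8 + 1) / 4 = 18/4 = 4.5

Step 2 — sample covariance S[i,j] = (1/(n-1)) · Σ_k (x_{k,i} - mean_i) · (x_{k,j} - mean_j), with n-1 = 3.
  S[X_1,X_1] = ((2.75)·(2.75) + (-1.25)·(-1.25) + (-2.25)·(-2.25) + (0.75)·(0.75)) / 3 = 14.75/3 = 4.9167
  S[X_1,X_2] = ((2.75)·(-3.5) + (-1.25)·(3.5) + (-2.25)·(3.5) + (0.75)·(-3.5)) / 3 = -24.5/3 = -8.1667
  S[X_2,X_2] = ((-3.5)·(-3.5) + (3.5)·(3.5) + (3.5)·(3.5) + (-3.5)·(-3.5)) / 3 = 49/3 = 16.3333

S is symmetric (S[j,i] = S[i,j]). Assembling:

S = [[4.9167, -8.1667],
 [-8.1667, 16.3333]]


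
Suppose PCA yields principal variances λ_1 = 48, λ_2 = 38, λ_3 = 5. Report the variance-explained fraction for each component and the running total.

Step 1 — total variance = trace(Sigma) = Σ λ_i = 48 + 38 + 5 = 91.

Step 2 — fraction explained by component i = λ_i / Σ λ:
  PC1: 48/91 = 0.5275
  PC2: 38/91 = 0.4176
  PC3: 5/91 = 0.0549

Step 3 — cumulative fraction after k components = (λ_1 + ... + λ_k) / Σ λ:
  k = 1: 48/91 = 0.5275
  k = 2: (48 + 38)/91 = 86/91 = 0.9451
  k = 3: (48 + 38 + 5)/91 = 91/91 = 1

Summary (fraction, with percent):

explained: PC1 0.5275 (52.75%), PC2 0.4176 (41.76%), PC3 0.0549 (5.49%);  cumulative: 0.5275, 0.9451, 1


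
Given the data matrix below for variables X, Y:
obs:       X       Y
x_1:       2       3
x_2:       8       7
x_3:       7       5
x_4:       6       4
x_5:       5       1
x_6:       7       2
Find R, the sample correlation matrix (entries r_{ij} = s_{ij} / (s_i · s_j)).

Step 1 — column means:
  mean(X) = (2 + 8 + 7 + 6 + 5 + 7) / 6 = 35/6 = 5.8333
  mean(Y) = (3 + 7 + 5 + 4 + 1 + 2) / 6 = 22/6 = 3.6667

Step 2 — sample variances and covariances s[i,j] = (1/(n-1)) · Σ_k (x_{k,i} - mean_i) · (x_{k,j} - mean_j), with n-1 = 5:
  s[X,X] = ((-3.8333)·(-3.8333) + (2.1667)·(2.1667) + (1.1667)·(1.1667) + (0.1667)·(0.1667) + (-0.8333)·(-0.8333) + (1.1667)·(1.1667)) / 5 = 22.8333/5 = 4.5667
  s[X,Y] = ((-3.8333)·(-0.6667) + (2.1667)·(3.3333) + (1.1667)·(1.3333) + (0.1667)·(0.3333) + (-0.8333)·(-2.6667) + (1.1667)·(-1.6667)) / 5 = 11.6667/5 = 2.3333
  s[Y,Y] = ((-0.6667)·(-0.6667) + (3.3333)·(3.3333) + (1.3333)·(1.3333) + (0.3333)·(0.3333) + (-2.6667)·(-2.6667) + (-1.6667)·(-1.6667)) / 5 = 23.3333/5 = 4.6667
  Sample standard deviations s_i = √(s[i,i]):
  s(X) = √(4.5667) = 2.137
  s(Y) = √(4.6667) = 2.1602

Step 3 — r_{ij} = s_{ij} / (s_i · s_j):
  r[X,X] = 1 (diagonal).
  r[X,Y] = 2.3333 / (2.137 · 2.1602) = 2.3333 / 4.6164 = 0.5054
  r[Y,Y] = 1 (diagonal).

R is symmetric with unit diagonal. Assembling:

R = [[1, 0.5054],
 [0.5054, 1]]


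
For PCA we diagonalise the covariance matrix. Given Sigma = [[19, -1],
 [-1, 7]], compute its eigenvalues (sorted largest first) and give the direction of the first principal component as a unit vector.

Step 1 — characteristic polynomial of 2×2 Sigma:
  det(Sigma - λI) = λ² - trace · λ + det = 0.
  trace = 19 + 7 = 26, det = 19·7 - (-1)² = 132.
Step 2 — discriminant:
  Δ = trace² - 4·det = 676 - 528 = 148.
Step 3 — eigenvalues:
  λ = (trace ± √Δ)/2 = (26 ± 12.1655)/2,
  λ_1 = 19.0828,  λ_2 = 6.9172.

Step 4 — unit eigenvector for λ_1: solve (Sigma - λ_1 I)v = 0. First row:
  (19 - 19.0828)·v_x + (-1)·v_y = 0, i.e. (-0.0828)·v_x + (-1)·v_y = 0,
  so v ∝ (b, λ_1 - a) = (-1, 0.0828); multiply by -1 so the first entry is positive: u = (1, -0.0828).
  ||u|| = √((1)² + (-0.0828)²) = √(1.0068) ≈ 1.0034,
  v_1 = u/||u|| ≈ (0.9966, -0.0825) (||v_1|| = 1).

λ_1 = 19.0828,  λ_2 = 6.9172;  v_1 ≈ (0.9966, -0.0825)


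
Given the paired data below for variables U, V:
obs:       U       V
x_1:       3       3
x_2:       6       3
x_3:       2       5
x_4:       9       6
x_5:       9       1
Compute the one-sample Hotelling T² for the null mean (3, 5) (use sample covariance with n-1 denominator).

Step 1 — sample mean vector:
  mean(U) = (3 + 6 + 2 + 9 + 9) / 5 = 29/5 = 5.8
  mean(V) = (3 + 3 + 5 + 6 + 1) / 5 = 18/5 = 3.6
  x̄ = (5.8, 3.6),  deviation x̄ - mu_0 = (5.8, 3.6) - (3, 5) = (2.8, -1.4).

Step 2 — sample covariance matrix, S[i,j] = (1/(n-1)) · Σ_k (x_{k,i} - mean_i) · (x_{k,j} - mean_j), divisor n-1 = 4:
  S[U,U] = ((-2.8)·(-2.8) + (0.2)·(0.2) + (-3.8)·(-3.8) + (3.2)·(3.2) + (3.2)·(3.2)) / 4 = 42.8/4 = 10.7
  S[U,V] = ((-2.8)·(-0.6) + (0.2)·(-0.6) + (-3.8)·(1.4) + (3.2)·(2.4) + (3.2)·(-2.6)) / 4 = -4.4/4 = -1.1
  S[V,V] = ((-0.6)·(-0.6) + (-0.6)·(-0.6) + (1.4)·(1.4) + (2.4)·(2.4) + (-2.6)·(-2.6)) / 4 = 15.2/4 = 3.8
  S = [[10.7, -1.1],
 [-1.1, 3.8]].

Step 3 — invert S. det(S) = 10.7·3.8 - (-1.1)² = 39.45.
  S^{-1} = (1/det) · [[d, -b], [-b, a]] = [[0.0963, 0.0279],
 [0.0279, 0.2712]].

Step 4 — quadratic form (x̄ - mu_0)^T · S^{-1} · (x̄ - mu_0):
  S^{-1} · (x̄ - mu_0) = (0.2307, -0.3016),
  (x̄ - mu_0)^T · [...] = (2.8)·(0.2307) + (-1.4)·(-0.3016) = 1.0682.

Step 5 — scale by n: T² = 5 · 1.0682 = 5.3409.

T² ≈ 5.3409


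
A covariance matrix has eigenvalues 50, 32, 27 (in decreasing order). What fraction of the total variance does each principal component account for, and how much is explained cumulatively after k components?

Step 1 — total variance = trace(Sigma) = Σ λ_i = 50 + 32 + 27 = 109.

Step 2 — fraction explained by component i = λ_i / Σ λ:
  PC1: 50/109 = 0.4587
  PC2: 32/109 = 0.2936
  PC3: 27/109 = 0.2477

Step 3 — cumulative fraction after k components = (λ_1 + ... + λ_k) / Σ λ:
  k = 1: 50/109 = 0.4587
  k = 2: (50 + 32)/109 = 82/109 = 0.7523
  k = 3: (50 + 32 + 27)/109 = 109/109 = 1

Summary (fraction, with percent):

explained: PC1 0.4587 (45.87%), PC2 0.2936 (29.36%), PC3 0.2477 (24.77%);  cumulative: 0.4587, 0.7523, 1


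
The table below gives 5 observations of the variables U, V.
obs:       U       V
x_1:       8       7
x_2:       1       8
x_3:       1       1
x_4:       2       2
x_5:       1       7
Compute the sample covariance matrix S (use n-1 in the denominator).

Step 1 — column means:
  mean(U) = (8 + 1 + 1 + 2 + 1) / 5 = 13/5 = 2.6
  mean(V) = (7 + 8 + 1 + 2 + 7) / 5 = 25/5 = 5

Step 2 — sample covariance S[i,j] = (1/(n-1)) · Σ_k (x_{k,i} - mean_i) · (x_{k,j} - mean_j), with n-1 = 4.
  S[U,U] = ((5.4)·(5.4) + (-1.6)·(-1.6) + (-1.6)·(-1.6) + (-0.6)·(-0.6) + (-1.6)·(-1.6)) / 4 = 37.2/4 = 9.3
  S[U,V] = ((5.4)·(2) + (-1.6)·(3) + (-1.6)·(-4) + (-0.6)·(-3) + (-1.6)·(2)) / 4 = 11/4 = 2.75
  S[V,V] = ((2)·(2) + (3)·(3) + (-4)·(-4) + (-3)·(-3) + (2)·(2)) / 4 = 42/4 = 10.5

S is symmetric (S[j,i] = S[i,j]). Assembling:

S = [[9.3, 2.75],
 [2.75, 10.5]]


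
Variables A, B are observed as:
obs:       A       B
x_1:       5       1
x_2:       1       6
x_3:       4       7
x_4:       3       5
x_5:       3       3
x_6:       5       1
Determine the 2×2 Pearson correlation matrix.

Step 1 — column means:
  mean(A) = (5 + 1 + 4 + 3 + 3 + 5) / 6 = 21/6 = 3.5
  mean(B) = (1 + 6 + 7 + 5 + 3 + 1) / 6 = 23/6 = 3.8333

Step 2 — sample variances and covariances s[i,j] = (1/(n-1)) · Σ_k (x_{k,i} - mean_i) · (x_{k,j} - mean_j), with n-1 = 5:
  s[A,A] = ((1.5)·(1.5) + (-2.5)·(-2.5) + (0.5)·(0.5) + (-0.5)·(-0.5) + (-0.5)·(-0.5) + (1.5)·(1.5)) / 5 = 11.5/5 = 2.3
  s[A,B] = ((1.5)·(-2.8333) + (-2.5)·(2.1667) + (0.5)·(3.1667) + (-0.5)·(1.1667) + (-0.5)·(-0.8333) + (1.5)·(-2.8333)) / 5 = -12.5/5 = -2.5
  s[B,B] = ((-2.8333)·(-2.8333) + (2.1667)·(2.1667) + (3.1667)·(3.1667) + (1.1667)·(1.1667) + (-0.8333)·(-0.8333) + (-2.8333)·(-2.8333)) / 5 = 32.8333/5 = 6.5667
  Sample standard deviations s_i = √(s[i,i]):
  s(A) = √(2.3) = 1.5166
  s(B) = √(6.5667) = 2.5626

Step 3 — r_{ij} = s_{ij} / (s_i · s_j):
  r[A,A] = 1 (diagonal).
  r[A,B] = -2.5 / (1.5166 · 2.5626) = -2.5 / 3.8863 = -0.6433
  r[B,B] = 1 (diagonal).

R is symmetric with unit diagonal. Assembling:

R = [[1, -0.6433],
 [-0.6433, 1]]


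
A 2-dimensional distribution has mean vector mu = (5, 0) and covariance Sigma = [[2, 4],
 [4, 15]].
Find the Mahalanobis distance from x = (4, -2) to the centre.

Step 1 — centre the observation: (x - mu) = (-1, -2).

Step 2 — invert Sigma. det(Sigma) = 2·15 - (4)² = 14.
  Sigma^{-1} = (1/det) · [[d, -b], [-b, a]] = [[1.0714, -0.2857],
 [-0.2857, 0.1429]].

Step 3 — form the quadratic (x - mu)^T · Sigma^{-1} · (x - mu):
  Sigma^{-1} · (x - mu) = (-0.5, 0).
  (x - mu)^T · [Sigma^{-1} · (x - mu)] = (-1)·(-0.5) + (-2)·(0) = 0.5.

Step 4 — take square root: d = √(0.5) ≈ 0.7071.

d(x, mu) = √(0.5) ≈ 0.7071


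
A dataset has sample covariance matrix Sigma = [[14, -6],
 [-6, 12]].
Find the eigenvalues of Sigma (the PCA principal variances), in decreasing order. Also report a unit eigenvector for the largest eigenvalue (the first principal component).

Step 1 — characteristic polynomial of 2×2 Sigma:
  det(Sigma - λI) = λ² - trace · λ + det = 0.
  trace = 14 + 12 = 26, det = 14·12 - (-6)² = 132.
Step 2 — discriminant:
  Δ = trace² - 4·det = 676 - 528 = 148.
Step 3 — eigenvalues:
  λ = (trace ± √Δ)/2 = (26 ± 12.1655)/2,
  λ_1 = 19.0828,  λ_2 = 6.9172.

Step 4 — unit eigenvector for λ_1: solve (Sigma - λ_1 I)v = 0. First row:
  (14 - 19.0828)·v_x + (-6)·v_y = 0, i.e. (-5.0828)·v_x + (-6)·v_y = 0,
  so v ∝ (b, λ_1 - a) = (-6, 5.0828); multiply by -1 so the first entry is positive: u = (6, -5.0828).
  ||u|| = √((6)² + (-5.0828)²) = √(61.8345) ≈ 7.8635,
  v_1 = u/||u|| ≈ (0.763, -0.6464) (||v_1|| = 1).

λ_1 = 19.0828,  λ_2 = 6.9172;  v_1 ≈ (0.763, -0.6464)


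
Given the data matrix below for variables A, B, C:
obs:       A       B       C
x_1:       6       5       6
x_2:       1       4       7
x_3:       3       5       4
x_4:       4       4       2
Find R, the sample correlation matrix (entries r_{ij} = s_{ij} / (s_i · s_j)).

Step 1 — column means:
  mean(A) = (6 + 1 + 3 + 4) / 4 = 14/4 = 3.5
  mean(B) = (5 + 4 + 5 + 4) / 4 = 18/4 = 4.5
  mean(C) = (6 + 7 + 4 + 2) / 4 = 19/4 = 4.75

Step 2 — sample variances and covariances s[i,j] = (1/(n-1)) · Σ_k (x_{k,i} - mean_i) · (x_{k,j} - mean_j), with n-1 = 3:
  s[A,A] = ((2.5)·(2.5) + (-2.5)·(-2.5) + (-0.5)·(-0.5) + (0.5)·(0.5)) / 3 = 13/3 = 4.3333
  s[A,B] = ((2.5)·(0.5) + (-2.5)·(-0.5) + (-0.5)·(0.5) + (0.5)·(-0.5)) / 3 = 2/3 = 0.6667
  s[A,C] = ((2.5)·(1.25) + (-2.5)·(2.25) + (-0.5)·(-0.75) + (0.5)·(-2.75)) / 3 = -3.5/3 = -1.1667
  s[B,B] = ((0.5)·(0.5) + (-0.5)·(-0.5) + (0.5)·(0.5) + (-0.5)·(-0.5)) / 3 = 1/3 = 0.3333
  s[B,C] = ((0.5)·(1.25) + (-0.5)·(2.25) + (0.5)·(-0.75) + (-0.5)·(-2.75)) / 3 = 0.5/3 = 0.1667
  s[C,C] = ((1.25)·(1.25) + (2.25)·(2.25) + (-0.75)·(-0.75) + (-2.75)·(-2.75)) / 3 = 14.75/3 = 4.9167
  Sample standard deviations s_i = √(s[i,i]):
  s(A) = √(4.3333) = 2.0817
  s(B) = √(0.3333) = 0.5774
  s(C) = √(4.9167) = 2.2174

Step 3 — r_{ij} = s_{ij} / (s_i · s_j):
  r[A,A] = 1 (diagonal).
  r[A,B] = 0.6667 / (2.0817 · 0.5774) = 0.6667 / 1.2019 = 0.5547
  r[A,C] = -1.1667 / (2.0817 · 2.2174) = -1.1667 / 4.6158 = -0.2528
  r[B,B] = 1 (diagonal).
  r[B,C] = 0.1667 / (0.5774 · 2.2174) = 0.1667 / 1.2802 = 0.1302
  r[C,C] = 1 (diagonal).

R is symmetric with unit diagonal. Assembling:

R = [[1, 0.5547, -0.2528],
 [0.5547, 1, 0.1302],
 [-0.2528, 0.1302, 1]]


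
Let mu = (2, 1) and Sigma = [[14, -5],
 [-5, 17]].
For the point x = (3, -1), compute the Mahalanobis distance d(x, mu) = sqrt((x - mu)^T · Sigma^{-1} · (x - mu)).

Step 1 — centre the observation: (x - mu) = (1, -2).

Step 2 — invert Sigma. det(Sigma) = 14·17 - (-5)² = 213.
  Sigma^{-1} = (1/det) · [[d, -b], [-b, a]] = [[0.0798, 0.0235],
 [0.0235, 0.0657]].

Step 3 — form the quadratic (x - mu)^T · Sigma^{-1} · (x - mu):
  Sigma^{-1} · (x - mu) = (0.0329, -0.108).
  (x - mu)^T · [Sigma^{-1} · (x - mu)] = (1)·(0.0329) + (-2)·(-0.108) = 0.2488.

Step 4 — take square root: d = √(0.2488) ≈ 0.4988.

d(x, mu) = √(0.2488) ≈ 0.4988


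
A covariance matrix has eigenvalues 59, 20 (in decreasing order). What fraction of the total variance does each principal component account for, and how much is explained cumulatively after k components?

Step 1 — total variance = trace(Sigma) = Σ λ_i = 59 + 20 = 79.

Step 2 — fraction explained by component i = λ_i / Σ λ:
  PC1: 59/79 = 0.7468
  PC2: 20/79 = 0.2532

Step 3 — cumulative fraction after k components = (λ_1 + ... + λ_k) / Σ λ:
  k = 1: 59/79 = 0.7468
  k = 2: (59 + 20)/79 = 79/79 = 1

Summary (fraction, with percent):

explained: PC1 0.7468 (74.68%), PC2 0.2532 (25.32%);  cumulative: 0.7468, 1


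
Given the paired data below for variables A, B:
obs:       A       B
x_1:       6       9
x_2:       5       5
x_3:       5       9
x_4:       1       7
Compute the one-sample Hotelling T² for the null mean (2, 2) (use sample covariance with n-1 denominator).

Step 1 — sample mean vector:
  mean(A) = (6 + 5 + 5 + 1) / 4 = 17/4 = 4.25
  mean(B) = (9 + 5 + 9 + 7) / 4 = 30/4 = 7.5
  x̄ = (4.25, 7.5),  deviation x̄ - mu_0 = (4.25, 7.5) - (2, 2) = (2.25, 5.5).

Step 2 — sample covariance matrix, S[i,j] = (1/(n-1)) · Σ_k (x_{k,i} - mean_i) · (x_{k,j} - mean_j), divisor n-1 = 3:
  S[A,A] = ((1.75)·(1.75) + (0.75)·(0.75) + (0.75)·(0.75) + (-3.25)·(-3.25)) / 3 = 14.75/3 = 4.9167
  S[A,B] = ((1.75)·(1.5) + (0.75)·(-2.5) + (0.75)·(1.5) + (-3.25)·(-0.5)) / 3 = 3.5/3 = 1.1667
  S[B,B] = ((1.5)·(1.5) + (-2.5)·(-2.5) + (1.5)·(1.5) + (-0.5)·(-0.5)) / 3 = 11/3 = 3.6667
  S = [[4.9167, 1.1667],
 [1.1667, 3.6667]].

Step 3 — invert S. det(S) = 4.9167·3.6667 - (1.1667)² = 16.6667.
  S^{-1} = (1/det) · [[d, -b], [-b, a]] = [[0.22, -0.07],
 [-0.07, 0.295]].

Step 4 — quadratic form (x̄ - mu_0)^T · S^{-1} · (x̄ - mu_0):
  S^{-1} · (x̄ - mu_0) = (0.11, 1.465),
  (x̄ - mu_0)^T · [...] = (2.25)·(0.11) + (5.5)·(1.465) = 8.305.

Step 5 — scale by n: T² = 4 · 8.305 = 33.22.

T² ≈ 33.22


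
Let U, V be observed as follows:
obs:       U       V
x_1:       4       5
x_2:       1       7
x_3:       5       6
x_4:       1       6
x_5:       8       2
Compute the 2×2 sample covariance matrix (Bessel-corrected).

Step 1 — column means:
  mean(U) = (4 + 1 + 5 + 1 + 8) / 5 = 19/5 = 3.8
  mean(V) = (5 + 7 + 6 + 6 + 2) / 5 = 26/5 = 5.2

Step 2 — sample covariance S[i,j] = (1/(n-1)) · Σ_k (x_{k,i} - mean_i) · (x_{k,j} - mean_j), with n-1 = 4.
  S[U,U] = ((0.2)·(0.2) + (-2.8)·(-2.8) + (1.2)·(1.2) + (-2.8)·(-2.8) + (4.2)·(4.2)) / 4 = 34.8/4 = 8.7
  S[U,V] = ((0.2)·(-0.2) + (-2.8)·(1.8) + (1.2)·(0.8) + (-2.8)·(0.8) + (4.2)·(-3.2)) / 4 = -19.8/4 = -4.95
  S[V,V] = ((-0.2)·(-0.2) + (1.8)·(1.8) + (0.8)·(0.8) + (0.8)·(0.8) + (-3.2)·(-3.2)) / 4 = 14.8/4 = 3.7

S is symmetric (S[j,i] = S[i,j]). Assembling:

S = [[8.7, -4.95],
 [-4.95, 3.7]]
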